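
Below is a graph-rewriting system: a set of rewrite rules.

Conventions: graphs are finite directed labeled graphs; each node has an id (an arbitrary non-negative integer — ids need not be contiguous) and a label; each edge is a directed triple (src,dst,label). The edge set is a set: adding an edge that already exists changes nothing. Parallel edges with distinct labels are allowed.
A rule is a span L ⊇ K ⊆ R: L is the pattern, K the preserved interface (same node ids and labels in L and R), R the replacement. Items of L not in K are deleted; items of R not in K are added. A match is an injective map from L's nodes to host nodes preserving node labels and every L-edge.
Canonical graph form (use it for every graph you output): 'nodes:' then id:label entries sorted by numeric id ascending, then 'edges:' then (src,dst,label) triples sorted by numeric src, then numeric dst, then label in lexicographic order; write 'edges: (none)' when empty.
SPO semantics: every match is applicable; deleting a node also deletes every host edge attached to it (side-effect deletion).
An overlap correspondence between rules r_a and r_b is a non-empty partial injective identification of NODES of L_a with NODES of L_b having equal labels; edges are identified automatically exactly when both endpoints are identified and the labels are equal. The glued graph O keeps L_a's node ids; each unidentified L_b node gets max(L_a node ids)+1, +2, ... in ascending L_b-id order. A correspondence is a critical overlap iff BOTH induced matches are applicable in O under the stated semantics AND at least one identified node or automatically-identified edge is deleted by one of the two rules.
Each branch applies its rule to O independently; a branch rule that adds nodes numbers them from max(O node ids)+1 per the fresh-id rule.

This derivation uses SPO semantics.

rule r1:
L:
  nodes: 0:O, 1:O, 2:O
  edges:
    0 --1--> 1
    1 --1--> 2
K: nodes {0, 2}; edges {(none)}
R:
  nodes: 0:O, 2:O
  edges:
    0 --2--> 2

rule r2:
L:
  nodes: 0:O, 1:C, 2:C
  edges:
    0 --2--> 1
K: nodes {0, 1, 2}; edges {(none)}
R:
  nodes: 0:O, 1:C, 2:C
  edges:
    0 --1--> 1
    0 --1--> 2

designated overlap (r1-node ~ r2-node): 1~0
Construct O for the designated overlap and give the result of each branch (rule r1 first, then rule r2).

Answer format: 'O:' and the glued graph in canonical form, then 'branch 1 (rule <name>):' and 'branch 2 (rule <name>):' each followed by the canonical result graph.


O:
nodes: 0:O, 1:O, 2:O, 3:C, 4:C
edges: (0,1,1); (1,2,1); (1,3,2)
branch 1 (rule r1):
nodes: 0:O, 2:O, 3:C, 4:C
edges: (0,2,2)
branch 2 (rule r2):
nodes: 0:O, 1:O, 2:O, 3:C, 4:C
edges: (0,1,1); (1,2,1); (1,3,1); (1,4,1)


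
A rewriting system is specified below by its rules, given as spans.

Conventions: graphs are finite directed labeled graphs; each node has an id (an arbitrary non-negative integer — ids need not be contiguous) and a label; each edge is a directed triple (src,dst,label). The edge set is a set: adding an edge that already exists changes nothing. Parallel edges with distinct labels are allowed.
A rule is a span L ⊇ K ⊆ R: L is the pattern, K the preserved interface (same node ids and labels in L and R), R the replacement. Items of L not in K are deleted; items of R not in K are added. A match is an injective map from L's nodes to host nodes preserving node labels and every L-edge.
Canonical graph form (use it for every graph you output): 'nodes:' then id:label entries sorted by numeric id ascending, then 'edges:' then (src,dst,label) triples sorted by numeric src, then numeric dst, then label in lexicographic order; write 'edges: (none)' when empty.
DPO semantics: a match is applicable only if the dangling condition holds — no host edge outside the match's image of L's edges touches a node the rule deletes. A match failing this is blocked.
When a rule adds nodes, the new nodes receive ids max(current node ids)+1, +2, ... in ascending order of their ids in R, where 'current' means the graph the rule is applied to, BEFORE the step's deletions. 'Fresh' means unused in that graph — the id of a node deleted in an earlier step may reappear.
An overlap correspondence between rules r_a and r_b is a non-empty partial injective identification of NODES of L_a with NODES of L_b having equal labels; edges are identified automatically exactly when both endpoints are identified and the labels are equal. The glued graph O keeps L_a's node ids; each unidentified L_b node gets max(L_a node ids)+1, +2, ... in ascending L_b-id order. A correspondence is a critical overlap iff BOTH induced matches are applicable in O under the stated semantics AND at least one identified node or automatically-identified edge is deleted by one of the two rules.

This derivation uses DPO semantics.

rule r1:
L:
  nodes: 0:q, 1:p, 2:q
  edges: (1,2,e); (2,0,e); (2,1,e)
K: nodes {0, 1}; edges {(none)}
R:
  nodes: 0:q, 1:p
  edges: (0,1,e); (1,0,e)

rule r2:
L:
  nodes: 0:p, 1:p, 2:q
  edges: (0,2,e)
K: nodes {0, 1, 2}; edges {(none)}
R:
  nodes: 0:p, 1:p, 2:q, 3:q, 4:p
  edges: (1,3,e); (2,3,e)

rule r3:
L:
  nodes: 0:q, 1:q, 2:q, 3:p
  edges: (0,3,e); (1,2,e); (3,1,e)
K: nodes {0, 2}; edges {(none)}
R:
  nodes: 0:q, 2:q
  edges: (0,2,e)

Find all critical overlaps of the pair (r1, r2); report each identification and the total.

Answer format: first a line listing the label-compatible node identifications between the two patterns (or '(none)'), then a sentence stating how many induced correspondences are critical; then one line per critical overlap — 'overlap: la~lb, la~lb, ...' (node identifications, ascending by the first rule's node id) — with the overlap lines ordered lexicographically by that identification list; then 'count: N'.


label-compatible node identifications between L(r1) and L(r2): 0~2, 1~0, 1~1, 2~2
1 of the induced correspondences is a critical overlap of r1 and r2.
overlap: 1~0, 2~2
count: 1


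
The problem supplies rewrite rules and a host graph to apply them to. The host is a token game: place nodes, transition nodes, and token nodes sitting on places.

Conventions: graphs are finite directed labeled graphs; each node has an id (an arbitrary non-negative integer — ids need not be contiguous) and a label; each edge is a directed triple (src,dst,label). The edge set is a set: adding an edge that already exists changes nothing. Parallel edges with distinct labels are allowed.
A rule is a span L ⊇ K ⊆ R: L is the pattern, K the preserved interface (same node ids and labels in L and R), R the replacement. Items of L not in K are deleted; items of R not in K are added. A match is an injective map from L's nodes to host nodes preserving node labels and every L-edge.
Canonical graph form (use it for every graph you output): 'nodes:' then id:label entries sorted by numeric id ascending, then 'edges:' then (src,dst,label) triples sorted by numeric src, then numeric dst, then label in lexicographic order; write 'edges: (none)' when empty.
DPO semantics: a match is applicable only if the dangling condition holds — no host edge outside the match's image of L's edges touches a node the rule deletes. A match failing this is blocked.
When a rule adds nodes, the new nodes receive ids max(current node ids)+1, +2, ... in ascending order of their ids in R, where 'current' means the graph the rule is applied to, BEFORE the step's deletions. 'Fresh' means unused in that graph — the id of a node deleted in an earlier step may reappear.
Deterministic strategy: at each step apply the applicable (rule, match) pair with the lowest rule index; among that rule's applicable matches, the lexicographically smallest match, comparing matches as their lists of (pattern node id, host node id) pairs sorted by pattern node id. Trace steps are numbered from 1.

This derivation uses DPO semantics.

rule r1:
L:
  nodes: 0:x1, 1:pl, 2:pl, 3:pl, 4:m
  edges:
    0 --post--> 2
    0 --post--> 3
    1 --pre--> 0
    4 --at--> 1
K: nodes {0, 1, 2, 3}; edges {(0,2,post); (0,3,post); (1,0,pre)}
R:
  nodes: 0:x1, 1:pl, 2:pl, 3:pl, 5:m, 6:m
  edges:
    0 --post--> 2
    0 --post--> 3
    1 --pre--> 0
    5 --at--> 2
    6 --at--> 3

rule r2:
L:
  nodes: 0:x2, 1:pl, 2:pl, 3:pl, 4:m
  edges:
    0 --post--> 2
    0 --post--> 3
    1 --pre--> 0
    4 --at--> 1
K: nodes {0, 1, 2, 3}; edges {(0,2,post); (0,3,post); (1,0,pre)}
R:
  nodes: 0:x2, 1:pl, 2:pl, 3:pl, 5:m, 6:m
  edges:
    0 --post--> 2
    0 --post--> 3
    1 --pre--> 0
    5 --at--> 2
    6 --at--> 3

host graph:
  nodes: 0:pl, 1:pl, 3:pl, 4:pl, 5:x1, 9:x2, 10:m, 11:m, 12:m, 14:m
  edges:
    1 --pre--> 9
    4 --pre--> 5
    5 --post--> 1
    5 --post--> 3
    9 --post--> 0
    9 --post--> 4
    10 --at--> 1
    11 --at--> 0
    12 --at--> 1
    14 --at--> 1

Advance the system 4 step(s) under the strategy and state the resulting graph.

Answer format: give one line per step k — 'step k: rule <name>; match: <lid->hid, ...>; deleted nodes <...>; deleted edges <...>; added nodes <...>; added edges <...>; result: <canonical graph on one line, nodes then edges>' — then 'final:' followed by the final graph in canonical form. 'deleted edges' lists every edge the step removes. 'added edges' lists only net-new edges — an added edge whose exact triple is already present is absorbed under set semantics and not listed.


step 1: rule r2; match: 0->9, 1->1, 2->0, 3->4, 4->10; deleted nodes 10; deleted edges (10,1,at); added nodes 15, 16; added edges (15,0,at); (16,4,at); result: nodes: 0:pl, 1:pl, 3:pl, 4:pl, 5:x1, 9:x2, 11:m, 12:m, 14:m, 15:m, 16:m edges: (1,9,pre); (4,5,pre); (5,1,post); (5,3,post); (9,0,post); (9,4,post); (11,0,at); (12,1,at); (14,1,at); (15,0,at); (16,4,at)
step 2: rule r1; match: 0->5, 1->4, 2->1, 3->3, 4->16; deleted nodes 16; deleted edges (16,4,at); added nodes 17, 18; added edges (17,1,at); (18,3,at); result: nodes: 0:pl, 1:pl, 3:pl, 4:pl, 5:x1, 9:x2, 11:m, 12:m, 14:m, 15:m, 17:m, 18:m edges: (1,9,pre); (4,5,pre); (5,1,post); (5,3,post); (9,0,post); (9,4,post); (11,0,at); (12,1,at); (14,1,at); (15,0,at); (17,1,at); (18,3,at)
step 3: rule r2; match: 0->9, 1->1, 2->0, 3->4, 4->12; deleted nodes 12; deleted edges (12,1,at); added nodes 19, 20; added edges (19,0,at); (20,4,at); result: nodes: 0:pl, 1:pl, 3:pl, 4:pl, 5:x1, 9:x2, 11:m, 14:m, 15:m, 17:m, 18:m, 19:m, 20:m edges: (1,9,pre); (4,5,pre); (5,1,post); (5,3,post); (9,0,post); (9,4,post); (11,0,at); (14,1,at); (15,0,at); (17,1,at); (18,3,at); (19,0,at); (20,4,at)
step 4: rule r1; match: 0->5, 1->4, 2->1, 3->3, 4->20; deleted nodes 20; deleted edges (20,4,at); added nodes 21, 22; added edges (21,1,at); (22,3,at); result: nodes: 0:pl, 1:pl, 3:pl, 4:pl, 5:x1, 9:x2, 11:m, 14:m, 15:m, 17:m, 18:m, 19:m, 21:m, 22:m edges: (1,9,pre); (4,5,pre); (5,1,post); (5,3,post); (9,0,post); (9,4,post); (11,0,at); (14,1,at); (15,0,at); (17,1,at); (18,3,at); (19,0,at); (21,1,at); (22,3,at)
final:
nodes: 0:pl, 1:pl, 3:pl, 4:pl, 5:x1, 9:x2, 11:m, 14:m, 15:m, 17:m, 18:m, 19:m, 21:m, 22:m
edges: (1,9,pre); (4,5,pre); (5,1,post); (5,3,post); (9,0,post); (9,4,post); (11,0,at); (14,1,at); (15,0,at); (17,1,at); (18,3,at); (19,0,at); (21,1,at); (22,3,at)


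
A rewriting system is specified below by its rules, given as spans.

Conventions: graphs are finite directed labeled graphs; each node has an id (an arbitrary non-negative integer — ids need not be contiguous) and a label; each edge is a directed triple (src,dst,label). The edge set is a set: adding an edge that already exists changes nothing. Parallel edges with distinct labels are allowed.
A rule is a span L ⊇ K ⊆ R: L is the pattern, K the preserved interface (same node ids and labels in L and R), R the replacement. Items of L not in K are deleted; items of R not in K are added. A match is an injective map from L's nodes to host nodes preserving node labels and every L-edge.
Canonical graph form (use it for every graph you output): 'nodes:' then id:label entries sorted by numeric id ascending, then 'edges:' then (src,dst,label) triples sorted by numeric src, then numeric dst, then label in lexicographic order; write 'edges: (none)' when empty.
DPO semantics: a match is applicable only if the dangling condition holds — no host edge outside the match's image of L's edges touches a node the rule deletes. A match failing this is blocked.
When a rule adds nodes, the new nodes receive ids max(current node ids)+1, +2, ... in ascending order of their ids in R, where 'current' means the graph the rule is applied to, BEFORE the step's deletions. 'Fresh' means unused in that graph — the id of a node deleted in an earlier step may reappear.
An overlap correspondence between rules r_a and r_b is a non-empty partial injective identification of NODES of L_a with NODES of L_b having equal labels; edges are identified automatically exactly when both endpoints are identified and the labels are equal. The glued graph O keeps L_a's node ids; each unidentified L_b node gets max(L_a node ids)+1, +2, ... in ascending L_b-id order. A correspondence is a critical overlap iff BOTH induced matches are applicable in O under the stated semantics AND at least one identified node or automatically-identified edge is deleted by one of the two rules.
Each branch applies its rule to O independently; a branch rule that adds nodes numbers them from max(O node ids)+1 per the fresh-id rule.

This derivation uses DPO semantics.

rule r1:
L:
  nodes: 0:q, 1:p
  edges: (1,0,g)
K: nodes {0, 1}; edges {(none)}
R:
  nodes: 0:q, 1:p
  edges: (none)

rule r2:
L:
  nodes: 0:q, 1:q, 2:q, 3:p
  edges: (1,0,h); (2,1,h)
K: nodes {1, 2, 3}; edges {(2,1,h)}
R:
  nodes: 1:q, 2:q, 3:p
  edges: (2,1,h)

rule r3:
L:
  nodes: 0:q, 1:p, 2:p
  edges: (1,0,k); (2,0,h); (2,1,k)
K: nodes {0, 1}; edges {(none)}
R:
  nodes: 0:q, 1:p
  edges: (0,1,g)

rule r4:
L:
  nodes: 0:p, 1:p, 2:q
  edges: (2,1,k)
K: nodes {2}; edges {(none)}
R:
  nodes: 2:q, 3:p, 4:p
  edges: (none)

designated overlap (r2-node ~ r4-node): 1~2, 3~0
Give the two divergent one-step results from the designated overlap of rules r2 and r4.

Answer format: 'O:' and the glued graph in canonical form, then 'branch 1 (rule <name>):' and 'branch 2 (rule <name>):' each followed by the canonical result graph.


O:
nodes: 0:q, 1:q, 2:q, 3:p, 4:p
edges: (1,0,h); (1,4,k); (2,1,h)
branch 1 (rule r2):
nodes: 1:q, 2:q, 3:p, 4:p
edges: (1,4,k); (2,1,h)
branch 2 (rule r4):
nodes: 0:q, 1:q, 2:q, 5:p, 6:p
edges: (1,0,h); (2,1,h)


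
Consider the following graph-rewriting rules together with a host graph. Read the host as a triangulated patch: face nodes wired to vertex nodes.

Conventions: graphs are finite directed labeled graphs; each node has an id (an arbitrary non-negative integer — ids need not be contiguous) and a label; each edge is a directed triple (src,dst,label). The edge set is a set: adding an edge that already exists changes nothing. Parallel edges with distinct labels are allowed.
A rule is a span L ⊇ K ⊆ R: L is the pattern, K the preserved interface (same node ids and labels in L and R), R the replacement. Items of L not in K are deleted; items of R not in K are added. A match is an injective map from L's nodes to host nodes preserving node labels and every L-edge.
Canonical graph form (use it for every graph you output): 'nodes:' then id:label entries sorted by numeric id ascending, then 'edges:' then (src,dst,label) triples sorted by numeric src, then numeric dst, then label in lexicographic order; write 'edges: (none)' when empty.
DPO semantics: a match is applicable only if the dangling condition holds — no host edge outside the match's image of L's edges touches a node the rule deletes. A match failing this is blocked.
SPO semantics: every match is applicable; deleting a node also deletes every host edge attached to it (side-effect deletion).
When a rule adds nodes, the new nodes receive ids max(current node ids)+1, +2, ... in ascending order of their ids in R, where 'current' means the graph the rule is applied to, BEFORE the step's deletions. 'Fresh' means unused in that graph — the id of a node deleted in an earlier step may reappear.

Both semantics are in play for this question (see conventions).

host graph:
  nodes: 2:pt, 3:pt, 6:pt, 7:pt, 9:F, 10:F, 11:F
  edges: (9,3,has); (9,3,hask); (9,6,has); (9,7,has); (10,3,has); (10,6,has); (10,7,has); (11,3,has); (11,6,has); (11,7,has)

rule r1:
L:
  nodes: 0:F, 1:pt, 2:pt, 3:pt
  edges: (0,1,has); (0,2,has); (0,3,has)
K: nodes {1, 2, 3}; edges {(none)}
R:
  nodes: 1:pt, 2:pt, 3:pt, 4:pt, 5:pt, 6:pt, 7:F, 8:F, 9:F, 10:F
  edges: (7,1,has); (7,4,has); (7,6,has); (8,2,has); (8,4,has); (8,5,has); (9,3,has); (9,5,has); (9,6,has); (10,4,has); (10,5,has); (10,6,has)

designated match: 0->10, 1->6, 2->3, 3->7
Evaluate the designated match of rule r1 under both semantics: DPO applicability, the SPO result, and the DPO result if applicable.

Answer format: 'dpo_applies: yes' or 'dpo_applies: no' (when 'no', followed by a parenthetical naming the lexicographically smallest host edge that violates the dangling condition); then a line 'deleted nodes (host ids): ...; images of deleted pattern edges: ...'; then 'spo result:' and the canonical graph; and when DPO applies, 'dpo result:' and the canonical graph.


dpo_applies: yes
deleted nodes (host ids): 10; images of deleted pattern edges: (10,3,has); (10,6,has); (10,7,has)
spo result:
nodes: 2:pt, 3:pt, 6:pt, 7:pt, 9:F, 11:F, 12:pt, 13:pt, 14:pt, 15:F, 16:F, 17:F, 18:F
edges: (9,3,has); (9,3,hask); (9,6,has); (9,7,has); (11,3,has); (11,6,has); (11,7,has); (15,6,has); (15,12,has); (15,14,has); (16,3,has); (16,12,has); (16,13,has); (17,7,has); (17,13,has); (17,14,has); (18,12,has); (18,13,has); (18,14,has)
dpo result:
nodes: 2:pt, 3:pt, 6:pt, 7:pt, 9:F, 11:F, 12:pt, 13:pt, 14:pt, 15:F, 16:F, 17:F, 18:F
edges: (9,3,has); (9,3,hask); (9,6,has); (9,7,has); (11,3,has); (11,6,has); (11,7,has); (15,6,has); (15,12,has); (15,14,has); (16,3,has); (16,12,has); (16,13,has); (17,7,has); (17,13,has); (17,14,has); (18,12,has); (18,13,has); (18,14,has)


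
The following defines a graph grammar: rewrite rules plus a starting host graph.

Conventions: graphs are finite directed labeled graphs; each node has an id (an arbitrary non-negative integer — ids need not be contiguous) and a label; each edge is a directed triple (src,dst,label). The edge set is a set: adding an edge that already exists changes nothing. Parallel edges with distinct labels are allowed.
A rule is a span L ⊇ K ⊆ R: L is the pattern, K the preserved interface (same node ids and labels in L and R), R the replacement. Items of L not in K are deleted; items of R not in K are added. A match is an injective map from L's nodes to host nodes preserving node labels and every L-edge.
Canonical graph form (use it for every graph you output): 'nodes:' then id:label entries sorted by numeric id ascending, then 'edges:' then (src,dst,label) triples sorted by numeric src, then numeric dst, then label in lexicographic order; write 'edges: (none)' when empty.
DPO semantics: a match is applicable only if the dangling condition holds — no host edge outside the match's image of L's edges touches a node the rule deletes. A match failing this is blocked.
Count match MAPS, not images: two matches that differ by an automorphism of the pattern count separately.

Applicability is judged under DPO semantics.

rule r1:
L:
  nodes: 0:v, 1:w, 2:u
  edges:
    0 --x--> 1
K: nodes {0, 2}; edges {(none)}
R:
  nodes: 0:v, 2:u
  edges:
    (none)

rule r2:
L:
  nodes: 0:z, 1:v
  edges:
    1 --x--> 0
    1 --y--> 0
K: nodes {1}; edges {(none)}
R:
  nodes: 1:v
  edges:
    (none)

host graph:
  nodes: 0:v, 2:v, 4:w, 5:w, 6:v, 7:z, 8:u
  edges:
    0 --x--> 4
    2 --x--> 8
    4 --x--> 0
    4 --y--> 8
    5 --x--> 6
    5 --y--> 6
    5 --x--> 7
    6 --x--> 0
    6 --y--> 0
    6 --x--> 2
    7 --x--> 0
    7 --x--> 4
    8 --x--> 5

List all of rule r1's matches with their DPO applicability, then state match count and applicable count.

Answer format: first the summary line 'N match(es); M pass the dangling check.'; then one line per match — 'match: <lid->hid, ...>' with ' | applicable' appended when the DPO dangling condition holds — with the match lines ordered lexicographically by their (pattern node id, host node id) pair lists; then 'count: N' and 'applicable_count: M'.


1 match(es); 0 pass the dangling check.
match: 0->0, 1->4, 2->8
count: 1
applicable_count: 0


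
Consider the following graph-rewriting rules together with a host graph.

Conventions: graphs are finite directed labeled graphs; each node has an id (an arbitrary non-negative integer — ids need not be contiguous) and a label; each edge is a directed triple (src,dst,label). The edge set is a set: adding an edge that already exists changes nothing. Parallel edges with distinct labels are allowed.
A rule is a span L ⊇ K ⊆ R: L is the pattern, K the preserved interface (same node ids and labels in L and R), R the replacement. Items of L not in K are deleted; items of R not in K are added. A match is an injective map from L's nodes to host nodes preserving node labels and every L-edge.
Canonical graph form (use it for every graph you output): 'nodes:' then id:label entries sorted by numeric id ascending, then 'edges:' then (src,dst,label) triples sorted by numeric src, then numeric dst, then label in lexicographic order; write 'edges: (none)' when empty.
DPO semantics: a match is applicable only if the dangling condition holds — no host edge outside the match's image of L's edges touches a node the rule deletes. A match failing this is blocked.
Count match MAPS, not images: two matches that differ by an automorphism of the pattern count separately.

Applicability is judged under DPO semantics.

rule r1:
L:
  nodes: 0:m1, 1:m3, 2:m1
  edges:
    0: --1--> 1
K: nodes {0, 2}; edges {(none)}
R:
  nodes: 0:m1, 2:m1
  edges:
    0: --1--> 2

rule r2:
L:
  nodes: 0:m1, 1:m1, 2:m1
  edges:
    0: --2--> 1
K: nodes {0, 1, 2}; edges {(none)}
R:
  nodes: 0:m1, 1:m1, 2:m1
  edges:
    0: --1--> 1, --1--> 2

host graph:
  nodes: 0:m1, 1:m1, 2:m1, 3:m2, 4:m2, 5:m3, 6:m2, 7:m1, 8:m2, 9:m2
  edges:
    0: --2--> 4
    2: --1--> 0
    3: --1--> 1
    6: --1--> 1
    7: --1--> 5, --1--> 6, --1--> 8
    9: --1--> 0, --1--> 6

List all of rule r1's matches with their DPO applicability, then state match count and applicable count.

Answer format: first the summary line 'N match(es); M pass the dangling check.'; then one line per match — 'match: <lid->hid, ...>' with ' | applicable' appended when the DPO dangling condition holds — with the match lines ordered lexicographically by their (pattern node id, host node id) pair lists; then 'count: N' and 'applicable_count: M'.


3 match(es); 3 pass the dangling check.
match: 0->7, 1->5, 2->0 | applicable
match: 0->7, 1->5, 2->1 | applicable
match: 0->7, 1->5, 2->2 | applicable
count: 3
applicable_count: 3


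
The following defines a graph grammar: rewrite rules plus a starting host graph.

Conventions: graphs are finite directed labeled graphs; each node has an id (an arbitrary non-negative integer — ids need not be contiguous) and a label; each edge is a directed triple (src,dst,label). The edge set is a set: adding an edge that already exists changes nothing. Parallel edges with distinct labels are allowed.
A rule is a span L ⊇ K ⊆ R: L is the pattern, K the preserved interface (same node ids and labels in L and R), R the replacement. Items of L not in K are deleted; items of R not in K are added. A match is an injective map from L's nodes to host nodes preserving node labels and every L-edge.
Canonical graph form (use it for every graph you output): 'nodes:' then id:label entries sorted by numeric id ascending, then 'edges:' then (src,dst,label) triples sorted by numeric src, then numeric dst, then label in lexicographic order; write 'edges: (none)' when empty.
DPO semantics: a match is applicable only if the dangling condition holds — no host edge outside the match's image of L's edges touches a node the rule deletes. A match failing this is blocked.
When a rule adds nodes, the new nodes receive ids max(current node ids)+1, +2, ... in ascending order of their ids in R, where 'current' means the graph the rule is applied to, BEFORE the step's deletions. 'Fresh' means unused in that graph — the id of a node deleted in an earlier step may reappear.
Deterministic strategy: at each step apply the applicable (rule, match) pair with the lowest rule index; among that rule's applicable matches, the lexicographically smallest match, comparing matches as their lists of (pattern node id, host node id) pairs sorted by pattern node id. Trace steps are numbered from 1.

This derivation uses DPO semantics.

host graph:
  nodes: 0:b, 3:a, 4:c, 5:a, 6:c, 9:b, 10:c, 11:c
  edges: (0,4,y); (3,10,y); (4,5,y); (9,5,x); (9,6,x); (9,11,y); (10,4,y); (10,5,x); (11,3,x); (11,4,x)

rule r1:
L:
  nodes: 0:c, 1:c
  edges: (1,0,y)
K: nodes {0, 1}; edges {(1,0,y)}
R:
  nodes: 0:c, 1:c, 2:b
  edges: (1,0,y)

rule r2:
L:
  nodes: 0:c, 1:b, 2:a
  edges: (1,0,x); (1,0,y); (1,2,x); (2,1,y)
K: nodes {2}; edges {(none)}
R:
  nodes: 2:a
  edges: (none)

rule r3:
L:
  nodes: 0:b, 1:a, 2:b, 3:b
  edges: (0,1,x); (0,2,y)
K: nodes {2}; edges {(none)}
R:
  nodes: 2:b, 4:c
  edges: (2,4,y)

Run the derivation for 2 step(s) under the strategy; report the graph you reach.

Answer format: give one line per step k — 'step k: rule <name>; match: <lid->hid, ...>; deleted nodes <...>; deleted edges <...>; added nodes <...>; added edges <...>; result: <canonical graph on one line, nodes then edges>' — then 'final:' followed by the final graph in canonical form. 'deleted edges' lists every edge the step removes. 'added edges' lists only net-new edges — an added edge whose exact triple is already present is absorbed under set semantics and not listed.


step 1: rule r1; match: 0->4, 1->10; deleted nodes (none); deleted edges (none); added nodes 12; added edges (none); result: nodes: 0:b, 3:a, 4:c, 5:a, 6:c, 9:b, 10:c, 11:c, 12:b edges: (0,4,y); (3,10,y); (4,5,y); (9,5,x); (9,6,x); (9,11,y); (10,4,y); (10,5,x); (11,3,x); (11,4,x)
step 2: rule r1; match: 0->4, 1->10; deleted nodes (none); deleted edges (none); added nodes 13; added edges (none); result: nodes: 0:b, 3:a, 4:c, 5:a, 6:c, 9:b, 10:c, 11:c, 12:b, 13:b edges: (0,4,y); (3,10,y); (4,5,y); (9,5,x); (9,6,x); (9,11,y); (10,4,y); (10,5,x); (11,3,x); (11,4,x)
final:
nodes: 0:b, 3:a, 4:c, 5:a, 6:c, 9:b, 10:c, 11:c, 12:b, 13:b
edges: (0,4,y); (3,10,y); (4,5,y); (9,5,x); (9,6,x); (9,11,y); (10,4,y); (10,5,x); (11,3,x); (11,4,x)


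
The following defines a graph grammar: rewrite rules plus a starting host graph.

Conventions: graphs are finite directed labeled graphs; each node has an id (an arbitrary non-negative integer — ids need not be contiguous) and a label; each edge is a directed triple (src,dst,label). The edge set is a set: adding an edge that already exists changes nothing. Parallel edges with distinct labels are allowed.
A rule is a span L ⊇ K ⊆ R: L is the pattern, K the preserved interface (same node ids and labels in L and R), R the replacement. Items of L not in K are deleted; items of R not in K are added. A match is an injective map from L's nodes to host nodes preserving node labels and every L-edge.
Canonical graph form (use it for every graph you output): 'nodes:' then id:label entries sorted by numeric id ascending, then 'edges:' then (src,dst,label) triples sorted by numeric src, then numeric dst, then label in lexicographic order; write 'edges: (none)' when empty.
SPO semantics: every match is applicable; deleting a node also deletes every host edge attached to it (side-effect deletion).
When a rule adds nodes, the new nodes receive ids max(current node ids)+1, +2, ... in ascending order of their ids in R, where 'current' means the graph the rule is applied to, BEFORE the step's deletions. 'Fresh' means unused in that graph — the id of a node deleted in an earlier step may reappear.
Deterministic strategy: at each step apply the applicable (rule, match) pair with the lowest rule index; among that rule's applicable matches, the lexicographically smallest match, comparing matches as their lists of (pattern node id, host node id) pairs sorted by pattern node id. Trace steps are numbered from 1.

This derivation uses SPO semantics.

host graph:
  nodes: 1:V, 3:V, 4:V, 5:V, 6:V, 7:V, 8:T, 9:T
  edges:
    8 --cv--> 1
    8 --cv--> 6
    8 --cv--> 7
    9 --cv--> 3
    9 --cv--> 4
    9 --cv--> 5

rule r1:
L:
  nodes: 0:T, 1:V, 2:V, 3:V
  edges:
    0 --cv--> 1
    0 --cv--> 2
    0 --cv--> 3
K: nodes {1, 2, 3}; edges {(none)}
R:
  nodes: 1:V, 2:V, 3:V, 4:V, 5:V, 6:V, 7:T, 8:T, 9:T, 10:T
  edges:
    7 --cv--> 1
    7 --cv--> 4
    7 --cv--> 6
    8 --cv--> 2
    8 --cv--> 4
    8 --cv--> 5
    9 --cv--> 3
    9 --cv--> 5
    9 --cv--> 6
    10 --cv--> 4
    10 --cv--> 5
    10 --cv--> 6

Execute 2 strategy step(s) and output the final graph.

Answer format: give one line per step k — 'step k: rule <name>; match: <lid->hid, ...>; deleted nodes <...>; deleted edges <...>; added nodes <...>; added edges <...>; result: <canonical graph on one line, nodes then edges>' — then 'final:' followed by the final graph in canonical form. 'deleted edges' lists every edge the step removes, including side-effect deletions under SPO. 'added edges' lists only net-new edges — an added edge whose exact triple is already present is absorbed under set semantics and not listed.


step 1: rule r1; match: 0->8, 1->1, 2->6, 3->7; deleted nodes 8; deleted edges (8,1,cv); (8,6,cv); (8,7,cv); added nodes 10, 11, 12, 13, 14, 15, 16; added edges (13,1,cv); (13,10,cv); (13,12,cv); (14,6,cv); (14,10,cv); (14,11,cv); (15,7,cv); (15,11,cv); (15,12,cv); (16,10,cv); (16,11,cv); (16,12,cv); result: nodes: 1:V, 3:V, 4:V, 5:V, 6:V, 7:V, 9:T, 10:V, 11:V, 12:V, 13:T, 14:T, 15:T, 16:T edges: (9,3,cv); (9,4,cv); (9,5,cv); (13,1,cv); (13,10,cv); (13,12,cv); (14,6,cv); (14,10,cv); (14,11,cv); (15,7,cv); (15,11,cv); (15,12,cv); (16,10,cv); (16,11,cv); (16,12,cv)
step 2: rule r1; match: 0->9, 1->3, 2->4, 3->5; deleted nodes 9; deleted edges (9,3,cv); (9,4,cv); (9,5,cv); added nodes 17, 18, 19, 20, 21, 22, 23; added edges (20,3,cv); (20,17,cv); (20,19,cv); (21,4,cv); (21,17,cv); (21,18,cv); (22,5,cv); (22,18,cv); (22,19,cv); (23,17,cv); (23,18,cv); (23,19,cv); result: nodes: 1:V, 3:V, 4:V, 5:V, 6:V, 7:V, 10:V, 11:V, 12:V, 13:T, 14:T, 15:T, 16:T, 17:V, 18:V, 19:V, 20:T, 21:T, 22:T, 23:T edges: (13,1,cv); (13,10,cv); (13,12,cv); (14,6,cv); (14,10,cv); (14,11,cv); (15,7,cv); (15,11,cv); (15,12,cv); (16,10,cv); (16,11,cv); (16,12,cv); (20,3,cv); (20,17,cv); (20,19,cv); (21,4,cv); (21,17,cv); (21,18,cv); (22,5,cv); (22,18,cv); (22,19,cv); (23,17,cv); (23,18,cv); (23,19,cv)
final:
nodes: 1:V, 3:V, 4:V, 5:V, 6:V, 7:V, 10:V, 11:V, 12:V, 13:T, 14:T, 15:T, 16:T, 17:V, 18:V, 19:V, 20:T, 21:T, 22:T, 23:T
edges: (13,1,cv); (13,10,cv); (13,12,cv); (14,6,cv); (14,10,cv); (14,11,cv); (15,7,cv); (15,11,cv); (15,12,cv); (16,10,cv); (16,11,cv); (16,12,cv); (20,3,cv); (20,17,cv); (20,19,cv); (21,4,cv); (21,17,cv); (21,18,cv); (22,5,cv); (22,18,cv); (22,19,cv); (23,17,cv); (23,18,cv); (23,19,cv)


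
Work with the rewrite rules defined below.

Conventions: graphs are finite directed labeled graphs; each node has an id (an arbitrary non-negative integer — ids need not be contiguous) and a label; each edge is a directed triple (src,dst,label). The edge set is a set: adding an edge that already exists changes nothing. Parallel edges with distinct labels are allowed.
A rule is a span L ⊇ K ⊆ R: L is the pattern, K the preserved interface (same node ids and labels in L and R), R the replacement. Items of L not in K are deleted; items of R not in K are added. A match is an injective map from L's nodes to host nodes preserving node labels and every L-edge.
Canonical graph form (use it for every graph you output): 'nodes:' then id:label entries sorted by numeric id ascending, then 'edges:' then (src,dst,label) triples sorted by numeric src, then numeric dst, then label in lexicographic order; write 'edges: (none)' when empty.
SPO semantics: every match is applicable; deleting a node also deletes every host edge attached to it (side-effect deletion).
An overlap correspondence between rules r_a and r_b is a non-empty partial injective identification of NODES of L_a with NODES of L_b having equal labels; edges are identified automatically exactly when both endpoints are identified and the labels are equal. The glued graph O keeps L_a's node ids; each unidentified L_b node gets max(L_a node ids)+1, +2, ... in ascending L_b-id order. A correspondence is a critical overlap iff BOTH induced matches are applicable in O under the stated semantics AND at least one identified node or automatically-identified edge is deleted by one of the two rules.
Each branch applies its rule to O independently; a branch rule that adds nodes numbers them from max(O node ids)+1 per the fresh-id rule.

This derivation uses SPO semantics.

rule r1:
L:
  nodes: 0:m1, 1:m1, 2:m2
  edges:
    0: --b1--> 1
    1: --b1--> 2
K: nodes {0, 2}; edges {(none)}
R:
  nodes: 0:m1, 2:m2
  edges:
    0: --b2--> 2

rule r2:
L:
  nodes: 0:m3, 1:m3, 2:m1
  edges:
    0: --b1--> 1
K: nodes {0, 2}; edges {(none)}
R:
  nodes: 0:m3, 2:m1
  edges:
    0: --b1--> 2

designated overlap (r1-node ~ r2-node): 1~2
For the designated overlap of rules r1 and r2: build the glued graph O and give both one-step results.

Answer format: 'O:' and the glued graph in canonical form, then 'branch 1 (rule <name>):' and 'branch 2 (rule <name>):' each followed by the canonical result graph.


O:
nodes: 0:m1, 1:m1, 2:m2, 3:m3, 4:m3
edges: (0,1,b1); (1,2,b1); (3,4,b1)
branch 1 (rule r1):
nodes: 0:m1, 2:m2, 3:m3, 4:m3
edges: (0,2,b2); (3,4,b1)
branch 2 (rule r2):
nodes: 0:m1, 1:m1, 2:m2, 3:m3
edges: (0,1,b1); (1,2,b1); (3,1,b1)


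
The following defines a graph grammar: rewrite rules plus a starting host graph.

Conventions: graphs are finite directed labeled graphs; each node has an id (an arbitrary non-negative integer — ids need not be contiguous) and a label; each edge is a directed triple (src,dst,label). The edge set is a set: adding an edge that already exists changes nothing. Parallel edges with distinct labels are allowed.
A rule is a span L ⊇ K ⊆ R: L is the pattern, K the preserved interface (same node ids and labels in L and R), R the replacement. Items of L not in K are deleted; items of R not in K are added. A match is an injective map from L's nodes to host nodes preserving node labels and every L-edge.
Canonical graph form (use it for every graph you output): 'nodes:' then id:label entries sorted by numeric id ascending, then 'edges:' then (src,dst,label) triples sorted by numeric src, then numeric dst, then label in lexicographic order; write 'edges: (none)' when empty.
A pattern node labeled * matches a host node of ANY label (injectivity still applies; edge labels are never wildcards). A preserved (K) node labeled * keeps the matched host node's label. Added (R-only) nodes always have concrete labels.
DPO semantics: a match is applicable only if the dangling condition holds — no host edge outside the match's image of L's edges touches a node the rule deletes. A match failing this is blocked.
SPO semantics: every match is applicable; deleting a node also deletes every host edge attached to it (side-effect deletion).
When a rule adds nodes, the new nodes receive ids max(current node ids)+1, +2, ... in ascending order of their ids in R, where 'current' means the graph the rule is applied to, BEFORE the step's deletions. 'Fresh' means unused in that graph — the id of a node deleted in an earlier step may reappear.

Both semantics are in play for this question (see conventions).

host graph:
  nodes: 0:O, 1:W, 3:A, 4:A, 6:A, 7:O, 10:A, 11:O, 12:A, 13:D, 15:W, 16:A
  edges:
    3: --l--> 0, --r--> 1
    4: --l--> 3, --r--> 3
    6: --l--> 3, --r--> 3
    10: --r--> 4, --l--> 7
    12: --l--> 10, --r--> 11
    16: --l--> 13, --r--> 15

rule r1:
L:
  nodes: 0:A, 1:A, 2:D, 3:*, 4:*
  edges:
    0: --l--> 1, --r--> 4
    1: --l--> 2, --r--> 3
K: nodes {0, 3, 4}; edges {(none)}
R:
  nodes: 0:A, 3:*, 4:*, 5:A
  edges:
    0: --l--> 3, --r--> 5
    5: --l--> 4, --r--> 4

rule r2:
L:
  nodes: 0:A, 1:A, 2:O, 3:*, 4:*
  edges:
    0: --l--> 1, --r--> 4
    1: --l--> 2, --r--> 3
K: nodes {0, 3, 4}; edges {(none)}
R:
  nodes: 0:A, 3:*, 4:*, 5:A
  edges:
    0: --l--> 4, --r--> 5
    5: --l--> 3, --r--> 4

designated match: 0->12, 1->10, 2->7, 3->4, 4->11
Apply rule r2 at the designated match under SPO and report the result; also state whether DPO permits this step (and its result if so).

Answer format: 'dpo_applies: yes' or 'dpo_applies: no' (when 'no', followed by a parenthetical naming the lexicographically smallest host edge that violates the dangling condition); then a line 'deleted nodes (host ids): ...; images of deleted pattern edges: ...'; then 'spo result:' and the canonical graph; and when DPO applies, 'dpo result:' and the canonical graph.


dpo_applies: yes
deleted nodes (host ids): 7, 10; images of deleted pattern edges: (10,4,r); (10,7,l); (12,10,l); (12,11,r)
spo result:
nodes: 0:O, 1:W, 3:A, 4:A, 6:A, 11:O, 12:A, 13:D, 15:W, 16:A, 17:A
edges: (3,0,l); (3,1,r); (4,3,l); (4,3,r); (6,3,l); (6,3,r); (12,11,l); (12,17,r); (16,13,l); (16,15,r); (17,4,l); (17,11,r)
dpo result:
nodes: 0:O, 1:W, 3:A, 4:A, 6:A, 11:O, 12:A, 13:D, 15:W, 16:A, 17:A
edges: (3,0,l); (3,1,r); (4,3,l); (4,3,r); (6,3,l); (6,3,r); (12,11,l); (12,17,r); (16,13,l); (16,15,r); (17,4,l); (17,11,r)


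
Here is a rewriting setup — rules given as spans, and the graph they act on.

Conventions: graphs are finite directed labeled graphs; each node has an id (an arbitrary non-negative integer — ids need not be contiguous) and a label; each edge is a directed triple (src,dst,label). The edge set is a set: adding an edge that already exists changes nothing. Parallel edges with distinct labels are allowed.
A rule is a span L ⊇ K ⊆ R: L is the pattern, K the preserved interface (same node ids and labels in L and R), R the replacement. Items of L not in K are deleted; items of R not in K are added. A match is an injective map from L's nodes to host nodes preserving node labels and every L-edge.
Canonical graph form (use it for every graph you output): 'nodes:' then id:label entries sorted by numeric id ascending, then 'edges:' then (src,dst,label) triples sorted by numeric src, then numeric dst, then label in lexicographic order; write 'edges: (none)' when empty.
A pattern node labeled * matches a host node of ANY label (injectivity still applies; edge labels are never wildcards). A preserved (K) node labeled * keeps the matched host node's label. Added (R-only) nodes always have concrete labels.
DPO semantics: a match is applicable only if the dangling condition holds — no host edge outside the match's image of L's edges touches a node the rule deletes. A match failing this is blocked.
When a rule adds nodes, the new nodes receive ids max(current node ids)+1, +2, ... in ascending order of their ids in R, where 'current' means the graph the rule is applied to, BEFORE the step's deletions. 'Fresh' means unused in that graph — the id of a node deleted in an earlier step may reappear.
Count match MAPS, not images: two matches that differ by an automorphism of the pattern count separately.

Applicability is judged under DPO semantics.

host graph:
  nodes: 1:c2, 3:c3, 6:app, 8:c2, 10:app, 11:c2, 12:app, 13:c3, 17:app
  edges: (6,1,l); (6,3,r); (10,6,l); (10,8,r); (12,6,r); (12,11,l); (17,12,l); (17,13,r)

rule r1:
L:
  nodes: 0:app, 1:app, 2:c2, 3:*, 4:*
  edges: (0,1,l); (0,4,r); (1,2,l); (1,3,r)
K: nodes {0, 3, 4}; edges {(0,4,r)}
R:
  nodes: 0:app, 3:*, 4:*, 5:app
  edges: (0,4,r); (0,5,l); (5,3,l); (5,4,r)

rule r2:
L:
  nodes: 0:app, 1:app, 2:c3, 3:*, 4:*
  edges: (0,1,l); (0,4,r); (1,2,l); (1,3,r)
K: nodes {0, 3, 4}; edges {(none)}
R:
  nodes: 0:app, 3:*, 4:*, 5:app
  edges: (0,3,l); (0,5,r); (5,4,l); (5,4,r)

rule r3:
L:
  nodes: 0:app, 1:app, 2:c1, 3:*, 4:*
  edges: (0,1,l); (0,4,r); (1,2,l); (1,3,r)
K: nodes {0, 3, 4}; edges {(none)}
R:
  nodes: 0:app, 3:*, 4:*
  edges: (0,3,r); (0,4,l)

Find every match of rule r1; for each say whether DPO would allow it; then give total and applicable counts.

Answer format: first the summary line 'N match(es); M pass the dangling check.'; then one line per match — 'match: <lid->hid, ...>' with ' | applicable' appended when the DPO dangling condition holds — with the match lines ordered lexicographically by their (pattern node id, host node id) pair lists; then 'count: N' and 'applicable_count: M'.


2 match(es); 1 pass the dangling check.
match: 0->10, 1->6, 2->1, 3->3, 4->8
match: 0->17, 1->12, 2->11, 3->6, 4->13 | applicable
count: 2
applicable_count: 1
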